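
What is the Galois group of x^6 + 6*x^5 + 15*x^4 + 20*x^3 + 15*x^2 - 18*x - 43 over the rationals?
6T15: A_6

The polynomial f is an irreducible sextic over Q, so G = Gal(f/Q) is one of the 16 transitive subgroups 6T1, ..., 6T16 of S_6. The discriminant of f is 746496000000 = 864000^2, a perfect square, so G is contained in A_6. The transitive groups of degree 6 contained in A_6 are: A_4 (6T4, order 12), S_4 (6T7, order 24), (C_3 x C_3) : C_4 (6T10, order 36), PSL(2,5) (6T12, order 60), A_6 (6T15, order 360). By Dedekind's theorem, for a prime p not dividing disc(f) the degrees of the irreducible factors of f mod p form the cycle type of an element of G. Factoring f modulo the 6 such primes p <= 23 (skipping 2, 3, 5, which divide the discriminant), each new pattern first appears at: mod 7: f = (x + 5)(x^5 + x^4 + 3x^3 + 5x^2 + 4x + 4), pattern 5+1; mod 23: f = (x + 3)(x + 12)(x + 17)(x^3 + 20x^2 + 4x + 15), pattern 3+1+1+1. No other pattern occurs in this range, so the set of observed cycle types is {5+1, 3+1+1+1}. Among the candidates above, the only group containing elements of all these cycle types is A_6 (6T15) — each of A_4 (6T4), S_4 (6T7), (C_3 x C_3) : C_4 (6T10), PSL(2,5) (6T12) lacks at least one of them. Hence G = A_6 (6T15), of order 360.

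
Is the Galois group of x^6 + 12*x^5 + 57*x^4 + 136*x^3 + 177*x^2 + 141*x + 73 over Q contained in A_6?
The polynomial is irreducible of degree 6 over Q. Its discriminant is -7105563, which is not a perfect square. A Galois group lies in the alternating group exactly when the discriminant is a square in Q, so the Galois group (C_6) is not contained in A_6.

No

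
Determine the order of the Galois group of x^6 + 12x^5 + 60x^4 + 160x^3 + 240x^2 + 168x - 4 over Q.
360

The degree of the splitting field over Q equals the order of the Galois group, so first determine the group. The polynomial f is an irreducible sextic over Q, so G = Gal(f/Q) is one of the 16 transitive subgroups 6T1, ..., 6T16 of S_6. The discriminant of f is 746496000000 = 864000^2, a perfect square, so G is contained in A_6. The transitive groups of degree 6 contained in A_6 are: A_4 (6T4, order 12), S_4 (6T7, order 24), (C_3 x C_3) : C_4 (6T10, order 36), PSL(2,5) (6T12, order 60), A_6 (6T15, order 360). By Dedekind's theorem, for a prime p not dividing disc(f) the degrees of the irreducible factors of f mod p form the cycle type of an element of G. Factoring f modulo the 6 such primes p <= 23 (skipping 2, 3, 5, which divide the discriminant), each new pattern first appears at: mod 7: f = (x + 6)(x^5 + 6x^4 + 3x^3 + 2x^2 + 4x + 4), pattern 5+1; mod 23: f = (x + 4)(x + 13)(x + 18)(x^3 + x + 17), pattern 3+1+1+1. No other pattern occurs in this range, so the set of observed cycle types is {5+1, 3+1+1+1}. Among the candidates above, the only group containing elements of all these cycle types is A_6 (6T15) — each of A_4 (6T4), S_4 (6T7), (C_3 x C_3) : C_4 (6T10), PSL(2,5) (6T12) lacks at least one of them. Hence G = A_6 (6T15), of order 360. The Galois group A_6 (6T15) has order 360, so the splitting field has degree 360 over Q.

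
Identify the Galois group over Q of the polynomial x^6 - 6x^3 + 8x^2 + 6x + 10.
The polynomial f is an irreducible sextic over Q, so G = Gal(f/Q) is one of the 16 transitive subgroups 6T1, ..., 6T16 of S_6. The discriminant of f is -34353504448, which is not a perfect square, so G is not contained in A_6. The transitive groups of degree 6 not contained in A_6 are: C_6 (6T1, order 6), S_3 (6T2, order 6), D_6 (6T3, order 12), C_3 x S_3 (6T5, order 18), A_4 x C_2 (6T6, order 24), S_4 (6T8, order 24), S_3 x S_3 (6T9, order 36), S_4 x C_2 (6T11, order 48), (S_3 x S_3) : C_2 (6T13, order 72), PGL(2,5) (6T14, order 120), S_6 (6T16, order 720). By Dedekind's theorem, for a prime p not dividing disc(f) the degrees of the irreducible factors of f mod p form the cycle type of an element of G. Factoring f modulo the 3 such primes p <= 7 (skipping 2, which divides the discriminant), each new pattern first appears at: mod 3: f = (x^6 + 2x^2 + 1), pattern 6; mod 5: f = (x)(x + 3)(x^4 + 2x^3 + 4x^2 + 2x + 2), pattern 4+1+1; mod 7: f = (x + 5)(x^2 + 4x + 1)(x^3 + 5x^2 + 4x + 2), pattern 3+2+1. No other pattern occurs in this range, so the set of observed cycle types is {6, 4+1+1, 3+2+1}. Among the candidates above, the only group containing elements of all these cycle types is S_6 (6T16); every other candidate lacks at least one of them. Hence G = S_6 (6T16), of order 720.

S_6 (also written S6)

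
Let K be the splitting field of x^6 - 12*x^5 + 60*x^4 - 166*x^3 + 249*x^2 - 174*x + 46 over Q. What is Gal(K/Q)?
D_6 (order 12)

The polynomial f is an irreducible sextic over Q, so G = Gal(f/Q) is one of the 16 transitive subgroups 6T1, ..., 6T16 of S_6. The discriminant of f is 304930925568, which is not a perfect square, so G is not contained in A_6. The transitive groups of degree 6 not contained in A_6 are: C_6 (6T1, order 6), S_3 (6T2, order 6), D_6 (6T3, order 12), C_3 x S_3 (6T5, order 18), A_4 x C_2 (6T6, order 24), S_4 (6T8, order 24), S_3 x S_3 (6T9, order 36), S_4 x C_2 (6T11, order 48), (S_3 x S_3) : C_2 (6T13, order 72), PGL(2,5) (6T14, order 120), S_6 (6T16, order 720). By Dedekind's theorem, for a prime p not dividing disc(f) the degrees of the irreducible factors of f mod p form the cycle type of an element of G. Factoring f modulo the 79 such primes p <= 421 (skipping 2, 3, 41, which divide the discriminant), each new pattern first appears at: mod 5: f = (x^2 + 2)(x^2 + x + 2)(x^2 + 2x + 4), pattern 2+2+2; mod 7: f = (x^6 + 2x^5 + 4x^4 + 2x^3 + 4x^2 + x + 4), pattern 6; mod 11: f = (x + 3)(x + 8)(x^2 + 2x + 10)(x^2 + 8x + 10), pattern 2+2+1+1; mod 13: f = (x^3 + 7x^2 + 9)(x^3 + 7x^2 + 11x + 8), pattern 3+3; mod 61: f = (x + 19)(x + 28)(x + 35)(x + 40)(x + 53)(x + 57), pattern 1+1+1+1+1+1. No other pattern occurs in this range, so the set of observed cycle types is {2+2+2, 6, 2+2+1+1, 3+3, 1+1+1+1+1+1}. The candidates containing elements of all these cycle types are D_6 (6T3) of order 12, A_4 x C_2 (6T6) of order 24, S_3 x S_3 (6T9) of order 36, S_4 x C_2 (6T11) of order 48, (S_3 x S_3) : C_2 (6T13) of order 72, PGL(2,5) (6T14) of order 120, S_6 (6T16) of order 720; the others are excluded. The observed types are precisely the cycle types that occur in D_6 (6T3). Each of the other remaining candidates has further cycle types, and by the Chebotarev density theorem the matching factorization patterns would occur for a proportion of primes equal to their share of the group: A_4 x C_2 (6T6) additionally contains elements of type 2+1+1+1+1 (3 of its 24 elements, about 12% of primes); S_3 x S_3 (6T9) additionally contains elements of type 3+1+1+1 (4 of its 36 elements, about 11% of primes); S_4 x C_2 (6T11) additionally contains elements of type 4+2, 4+1+1, 2+1+1+1+1 (15 of its 48 elements, about 31% of primes); (S_3 x S_3) : C_2 (6T13) additionally contains elements of type 4+2, 3+2+1, 3+1+1+1, 2+1+1+1+1 (40 of its 72 elements, about 56% of primes); PGL(2,5) (6T14) additionally contains elements of type 5+1, 4+1+1 (54 of its 120 elements, about 45% of primes); S_6 (6T16) additionally contains elements of type 5+1, 4+2, 4+1+1, 3+2+1, 3+1+1+1, 2+1+1+1+1 (499 of its 720 elements, about 69% of primes). None of the 79 primes tested shows any such pattern (for each of these groups the chance of that is below 10^-4), which rules them out. Hence G = D_6 (6T3), of order 12.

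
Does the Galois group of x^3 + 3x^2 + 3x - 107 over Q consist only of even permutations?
No

The polynomial is irreducible of degree 3 over Q. Its discriminant is -314928, which is not a perfect square. A Galois group lies in the alternating group exactly when the discriminant is a square in Q, so the Galois group (S_3) is not contained in A_3.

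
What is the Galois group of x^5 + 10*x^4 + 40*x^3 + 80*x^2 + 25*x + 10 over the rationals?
The polynomial f is an irreducible quintic over Q, so G = Gal(f/Q) is a transitive subgroup of S_5: one of C_5 (5T1, order 5), D_5 (5T2, order 10), F_20 (5T3, order 20), A_5 (5T4, order 60) or S_5 (5T5, order 120). The discriminant of f is 58564000000 = 242000^2, a perfect square, so G is contained in A_5. The transitive groups of degree 5 contained in A_5 are: C_5 (5T1, order 5), D_5 (5T2, order 10), A_5 (5T4, order 60). By Dedekind's theorem, for a prime p not dividing disc(f) the degrees of the irreducible factors of f mod p form the cycle type of an element of G. Factoring f modulo the 3 such primes p <= 13 (skipping 2, 5, 11, which divide the discriminant), each new pattern first appears at: mod 3: f = (x^5 + x^4 + x^3 + 2x^2 + x + 1), pattern 5; mod 13: f = (x + 8)(x + 10)(x^3 + 5x^2 + 5), pattern 3+1+1. No other pattern occurs in this range, so the set of observed cycle types is {5, 3+1+1}. Among the candidates above, the only group containing elements of all these cycle types is A_5 (5T4) — each of C_5 (5T1), D_5 (5T2) lacks at least one of them. Hence G = A_5 (5T4), of order 60.

A_5, the alternating group on 5 letters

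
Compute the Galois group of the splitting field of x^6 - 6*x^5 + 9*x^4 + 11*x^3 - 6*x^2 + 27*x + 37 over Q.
The polynomial f is an irreducible sextic over Q, so G = Gal(f/Q) is one of the 16 transitive subgroups 6T1, ..., 6T16 of S_6. The discriminant of f is -63822230816067, which is not a perfect square, so G is not contained in A_6. The transitive groups of degree 6 not contained in A_6 are: C_6 (6T1, order 6), S_3 (6T2, order 6), D_6 (6T3, order 12), C_3 x S_3 (6T5, order 18), A_4 x C_2 (6T6, order 24), S_4 (6T8, order 24), S_3 x S_3 (6T9, order 36), S_4 x C_2 (6T11, order 48), (S_3 x S_3) : C_2 (6T13, order 72), PGL(2,5) (6T14, order 120), S_6 (6T16, order 720). By Dedekind's theorem, for a prime p not dividing disc(f) the degrees of the irreducible factors of f mod p form the cycle type of an element of G. Factoring f modulo the 37 such primes p <= 173 (skipping 3, 19, 37, which divide the discriminant), each new pattern first appears at: mod 2: f = (x^6 + x^4 + x^3 + x + 1), pattern 6; mod 7: f = (x^3 + 4x^2 + x + 6)(x^3 + 4x^2 + 6x + 5), pattern 3+3; mod 17: f = (x^2 + 12)(x^2 + 13x + 11)(x^2 + 15x + 12), pattern 2+2+2; mod 73: f = (x + 14)(x + 27)(x + 44)(x + 63)(x + 66)(x + 72), pattern 1+1+1+1+1+1. No other pattern occurs in this range, so the set of observed cycle types is {6, 3+3, 2+2+2, 1+1+1+1+1+1}. The candidates containing elements of all these cycle types are C_6 (6T1) of order 6, D_6 (6T3) of order 12, C_3 x S_3 (6T5) of order 18, A_4 x C_2 (6T6) of order 24, S_3 x S_3 (6T9) of order 36, S_4 x C_2 (6T11) of order 48, (S_3 x S_3) : C_2 (6T13) of order 72, PGL(2,5) (6T14) of order 120, S_6 (6T16) of order 720; the others are excluded. The observed types are precisely the cycle types that occur in C_6 (6T1). Each of the other remaining candidates has further cycle types, and by the Chebotarev density theorem the matching factorization patterns would occur for a proportion of primes equal to their share of the group: D_6 (6T3) additionally contains elements of type 2+2+1+1 (3 of its 12 elements, about 25% of primes); C_3 x S_3 (6T5) additionally contains elements of type 3+1+1+1 (4 of its 18 elements, about 22% of primes); A_4 x C_2 (6T6) additionally contains elements of type 2+2+1+1, 2+1+1+1+1 (6 of its 24 elements, about 25% of primes); S_3 x S_3 (6T9) additionally contains elements of type 3+1+1+1, 2+2+1+1 (13 of its 36 elements, about 36% of primes); S_4 x C_2 (6T11) additionally contains elements of type 4+2, 4+1+1, 2+2+1+1, 2+1+1+1+1 (24 of its 48 elements, about 50% of primes); (S_3 x S_3) : C_2 (6T13) additionally contains elements of type 4+2, 3+2+1, 3+1+1+1, 2+2+1+1, 2+1+1+1+1 (49 of its 72 elements, about 68% of primes); PGL(2,5) (6T14) additionally contains elements of type 5+1, 4+1+1, 2+2+1+1 (69 of its 120 elements, about 58% of primes); S_6 (6T16) additionally contains elements of type 5+1, 4+2, 4+1+1, 3+2+1, 3+1+1+1, 2+2+1+1, 2+1+1+1+1 (544 of its 720 elements, about 76% of primes). None of the 37 primes tested shows any such pattern (for each of these groups the chance of that is below 10^-4), which rules them out. Hence G = C_6 (6T1), of order 6.

6T1: C_6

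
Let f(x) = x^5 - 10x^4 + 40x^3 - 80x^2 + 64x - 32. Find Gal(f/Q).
The polynomial f is an irreducible quintic over Q, so G = Gal(f/Q) is a transitive subgroup of S_5: one of C_5 (5T1, order 5), D_5 (5T2, order 10), F_20 (5T3, order 20), A_5 (5T4, order 60) or S_5 (5T5, order 120). The discriminant of f is 3008364544, which is not a perfect square, so G is not contained in A_5. The transitive groups of degree 5 not contained in A_5 are: F_20 (5T3, order 20), S_5 (5T5, order 120). By Dedekind's theorem, for a prime p not dividing disc(f) the degrees of the irreducible factors of f mod p form the cycle type of an element of G. Factoring f modulo the 3 such primes p <= 7 (skipping 2, which divides the discriminant), each new pattern first appears at: mod 3: f = (x^5 + 2x^4 + x^3 + x^2 + x + 1), pattern 5; mod 7: f = (x^2 + x + 6)(x^3 + 3x^2 + 3x + 4), pattern 3+2. No other pattern occurs in this range, so the set of observed cycle types is {5, 3+2}. Among the candidates above, the only group containing elements of all these cycle types is S_5 (5T5) — F_20 (5T3) lacks at least one of them. Hence G = S_5 (5T5), of order 120.

S_5 (order 120)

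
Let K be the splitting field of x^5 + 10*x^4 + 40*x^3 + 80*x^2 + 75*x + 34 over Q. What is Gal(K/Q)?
5T2: D_5

The polynomial f is an irreducible quintic over Q, so G = Gal(f/Q) is a transitive subgroup of S_5: one of C_5 (5T1, order 5), D_5 (5T2, order 10), F_20 (5T3, order 20), A_5 (5T4, order 60) or S_5 (5T5, order 120). The discriminant of f is 64000000 = 8000^2, a perfect square, so G is contained in A_5. The transitive groups of degree 5 contained in A_5 are: C_5 (5T1, order 5), D_5 (5T2, order 10), A_5 (5T4, order 60). By Dedekind's theorem, for a prime p not dividing disc(f) the degrees of the irreducible factors of f mod p form the cycle type of an element of G. Factoring f modulo the 23 such primes p <= 97 (skipping 2, 5, which divide the discriminant), each new pattern first appears at: mod 3: f = (x + 2)(x^2 + 1)(x^2 + 2x + 2), pattern 2+2+1; mod 7: f = (x^5 + 3x^4 + 5x^3 + 3x^2 + 5x + 6), pattern 5. No other pattern occurs in this range, so the set of observed cycle types is {2+2+1, 5}. The candidates containing elements of all these cycle types are D_5 (5T2) of order 10, A_5 (5T4) of order 60; the others are excluded. The observed types are precisely the cycle types that occur in D_5 (5T2) (apart from the identity). Each of the other remaining candidates has further cycle types, and by the Chebotarev density theorem the matching factorization patterns would occur for a proportion of primes equal to their share of the group: A_5 (5T4) additionally contains elements of type 3+1+1 (20 of its 60 elements, about 33% of primes). None of the 23 primes tested shows any such pattern (for each of these groups the chance of that is below 10^-4), which rules them out. Hence G = D_5 (5T2), of order 10.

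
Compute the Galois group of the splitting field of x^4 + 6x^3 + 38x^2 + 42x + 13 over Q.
The polynomial is an irreducible quartic over Q and its discriminant is 2822400 = 1680^2, a perfect square, so the Galois group is contained in A_4. The resolvent cubic y^3 - 38*y^2 + 200*y - 256 splits completely over Q, which gives the Klein four-group V_4.

4T2: V_4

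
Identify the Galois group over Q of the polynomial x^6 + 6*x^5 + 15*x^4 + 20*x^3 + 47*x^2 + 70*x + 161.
The polynomial f is an irreducible sextic over Q, so G = Gal(f/Q) is one of the 16 transitive subgroups 6T1, ..., 6T16 of S_6. The discriminant of f is -2693803488051200, which is not a perfect square, so G is not contained in A_6. The transitive groups of degree 6 not contained in A_6 are: C_6 (6T1, order 6), S_3 (6T2, order 6), D_6 (6T3, order 12), C_3 x S_3 (6T5, order 18), A_4 x C_2 (6T6, order 24), S_4 (6T8, order 24), S_3 x S_3 (6T9, order 36), S_4 x C_2 (6T11, order 48), (S_3 x S_3) : C_2 (6T13, order 72), PGL(2,5) (6T14, order 120), S_6 (6T16, order 720). By Dedekind's theorem, for a prime p not dividing disc(f) the degrees of the irreducible factors of f mod p form the cycle type of an element of G. Factoring f modulo the 17 such primes p <= 71 (skipping 2, 5, 7, which divide the discriminant), each new pattern first appears at: mod 3: f = (x^3 + x^2 + x + 2)(x^3 + 2x^2 + 1), pattern 3+3; mod 13: f = (x^6 + 6x^5 + 2x^4 + 7x^3 + 8x^2 + 5x + 5), pattern 6; mod 19: f = (x^2 + 2x + 2)(x^4 + 4x^3 + 5x^2 + 2x + 14), pattern 4+2; mod 23: f = (x)(x + 2)(x^4 + 4x^3 + 7x^2 + 6x + 12), pattern 4+1+1; mod 53: f = (x^2 + 2x + 22)(x^2 + 24x + 16)(x^2 + 33x + 25), pattern 2+2+2; mod 59: f = (x + 9)(x + 52)(x^2 + 12x + 34)(x^2 + 51x + 14), pattern 2+2+1+1; mod 71: f = (x + 17)(x + 23)(x + 50)(x + 56)(x^2 + 2x + 31), pattern 2+1+1+1+1. No other pattern occurs in this range, so the set of observed cycle types is {3+3, 6, 4+2, 4+1+1, 2+2+2, 2+2+1+1, 2+1+1+1+1}. The candidates containing elements of all these cycle types are S_4 x C_2 (6T11) of order 48, S_6 (6T16) of order 720; the others are excluded. The observed types are precisely the cycle types that occur in S_4 x C_2 (6T11) (apart from the identity). Each of the other remaining candidates has further cycle types, and by the Chebotarev density theorem the matching factorization patterns would occur for a proportion of primes equal to their share of the group: S_6 (6T16) additionally contains elements of type 5+1, 3+2+1, 3+1+1+1 (304 of its 720 elements, about 42% of primes). None of the 17 primes tested shows any such pattern (for each of these groups the chance of that is below 10^-4), which rules them out. Hence G = S_4 x C_2 (6T11), of order 48.

S_4 x C_2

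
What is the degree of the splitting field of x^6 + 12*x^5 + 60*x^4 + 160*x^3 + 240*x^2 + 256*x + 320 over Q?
720

The degree of the splitting field over Q equals the order of the Galois group, so first determine the group. The polynomial f is an irreducible sextic over Q, so G = Gal(f/Q) is one of the 16 transitive subgroups 6T1, ..., 6T16 of S_6. The discriminant of f is -1388339588497408, which is not a perfect square, so G is not contained in A_6. The transitive groups of degree 6 not contained in A_6 are: C_6 (6T1, order 6), S_3 (6T2, order 6), D_6 (6T3, order 12), C_3 x S_3 (6T5, order 18), A_4 x C_2 (6T6, order 24), S_4 (6T8, order 24), S_3 x S_3 (6T9, order 36), S_4 x C_2 (6T11, order 48), (S_3 x S_3) : C_2 (6T13, order 72), PGL(2,5) (6T14, order 120), S_6 (6T16, order 720). By Dedekind's theorem, for a prime p not dividing disc(f) the degrees of the irreducible factors of f mod p form the cycle type of an element of G. Factoring f modulo the 3 such primes p <= 7 (skipping 2, which divides the discriminant), each new pattern first appears at: mod 3: f = (x^6 + x^3 + x + 2), pattern 6; mod 5: f = (x)(x + 3)(x^4 + 4x^3 + 3x^2 + x + 2), pattern 4+1+1; mod 7: f = (x + 5)(x^2 + 5x + 5)(x^3 + 2x^2 + 3x + 3), pattern 3+2+1. No other pattern occurs in this range, so the set of observed cycle types is {6, 4+1+1, 3+2+1}. Among the candidates above, the only group containing elements of all these cycle types is S_6 (6T16); every other candidate lacks at least one of them. Hence G = S_6 (6T16), of order 720. The Galois group S_6 (6T16) has order 720, so the splitting field has degree 720 over Q.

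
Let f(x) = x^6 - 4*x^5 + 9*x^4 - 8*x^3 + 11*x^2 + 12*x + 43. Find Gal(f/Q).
The polynomial f is an irreducible sextic over Q, so G = Gal(f/Q) is one of the 16 transitive subgroups 6T1, ..., 6T16 of S_6. The discriminant of f is -18046378835968, which is not a perfect square, so G is not contained in A_6. The transitive groups of degree 6 not contained in A_6 are: C_6 (6T1, order 6), S_3 (6T2, order 6), D_6 (6T3, order 12), C_3 x S_3 (6T5, order 18), A_4 x C_2 (6T6, order 24), S_4 (6T8, order 24), S_3 x S_3 (6T9, order 36), S_4 x C_2 (6T11, order 48), (S_3 x S_3) : C_2 (6T13, order 72), PGL(2,5) (6T14, order 120), S_6 (6T16, order 720). By Dedekind's theorem, for a prime p not dividing disc(f) the degrees of the irreducible factors of f mod p form the cycle type of an element of G. Factoring f modulo the 37 such primes p <= 167 (skipping 2, 7, which divide the discriminant), each new pattern first appears at: mod 3: f = (x^6 + 2x^5 + x^3 + 2x^2 + 1), pattern 6; mod 11: f = (x^3 + 10x + 3)(x^3 + 7x^2 + 10x + 7), pattern 3+3; mod 13: f = (x^2 + 4x + 12)(x^2 + 8x + 8)(x^2 + 10x + 6), pattern 2+2+2; mod 29: f = (x + 7)(x + 9)(x + 11)(x + 14)(x + 17)(x + 25), pattern 1+1+1+1+1+1. No other pattern occurs in this range, so the set of observed cycle types is {6, 3+3, 2+2+2, 1+1+1+1+1+1}. The candidates containing elements of all these cycle types are C_6 (6T1) of order 6, D_6 (6T3) of order 12, C_3 x S_3 (6T5) of order 18, A_4 x C_2 (6T6) of order 24, S_3 x S_3 (6T9) of order 36, S_4 x C_2 (6T11) of order 48, (S_3 x S_3) : C_2 (6T13) of order 72, PGL(2,5) (6T14) of order 120, S_6 (6T16) of order 720; the others are excluded. The observed types are precisely the cycle types that occur in C_6 (6T1). Each of the other remaining candidates has further cycle types, and by the Chebotarev density theorem the matching factorization patterns would occur for a proportion of primes equal to their share of the group: D_6 (6T3) additionally contains elements of type 2+2+1+1 (3 of its 12 elements, about 25% of primes); C_3 x S_3 (6T5) additionally contains elements of type 3+1+1+1 (4 of its 18 elements, about 22% of primes); A_4 x C_2 (6T6) additionally contains elements of type 2+2+1+1, 2+1+1+1+1 (6 of its 24 elements, about 25% of primes); S_3 x S_3 (6T9) additionally contains elements of type 3+1+1+1, 2+2+1+1 (13 of its 36 elements, about 36% of primes); S_4 x C_2 (6T11) additionally contains elements of type 4+2, 4+1+1, 2+2+1+1, 2+1+1+1+1 (24 of its 48 elements, about 50% of primes); (S_3 x S_3) : C_2 (6T13) additionally contains elements of type 4+2, 3+2+1, 3+1+1+1, 2+2+1+1, 2+1+1+1+1 (49 of its 72 elements, about 68% of primes); PGL(2,5) (6T14) additionally contains elements of type 5+1, 4+1+1, 2+2+1+1 (69 of its 120 elements, about 58% of primes); S_6 (6T16) additionally contains elements of type 5+1, 4+2, 4+1+1, 3+2+1, 3+1+1+1, 2+2+1+1, 2+1+1+1+1 (544 of its 720 elements, about 76% of primes). None of the 37 primes tested shows any such pattern (for each of these groups the chance of that is below 10^-4), which rules them out. Hence G = C_6 (6T1), of order 6.

C_6, the cyclic group of order 6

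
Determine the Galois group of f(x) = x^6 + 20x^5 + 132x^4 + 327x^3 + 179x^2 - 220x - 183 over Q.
The polynomial f is an irreducible sextic over Q, so G = Gal(f/Q) is one of the 16 transitive subgroups 6T1, ..., 6T16 of S_6. The discriminant of f is 8413926734596681 = 91727459^2, a perfect square, so G is contained in A_6. The transitive groups of degree 6 contained in A_6 are: A_4 (6T4, order 12), S_4 (6T7, order 24), (C_3 x C_3) : C_4 (6T10, order 36), PSL(2,5) (6T12, order 60), A_6 (6T15, order 360). By Dedekind's theorem, for a prime p not dividing disc(f) the degrees of the irreducible factors of f mod p form the cycle type of an element of G. Factoring f modulo the 21 such primes p <= 79 (skipping 19, which divides the discriminant), each new pattern first appears at: mod 2: f = (x + 1)(x^5 + x^4 + x^3 + x + 1), pattern 5+1; mod 7: f = (x^3 + 3)(x^3 + 6x^2 + 6x + 2), pattern 3+3; mod 61: f = (x)(x + 40)(x^2 + 47x + 14)(x^2 + 55x + 41), pattern 2+2+1+1. No other pattern occurs in this range, so the set of observed cycle types is {5+1, 3+3, 2+2+1+1}. The candidates containing elements of all these cycle types are PSL(2,5) (6T12) of order 60, A_6 (6T15) of order 360; the others are excluded. The observed types are precisely the cycle types that occur in PSL(2,5) (6T12) (apart from the identity). Each of the other remaining candidates has further cycle types, and by the Chebotarev density theorem the matching factorization patterns would occur for a proportion of primes equal to their share of the group: A_6 (6T15) additionally contains elements of type 4+2, 3+1+1+1 (130 of its 360 elements, about 36% of primes). None of the 21 primes tested shows any such pattern (for each of these groups the chance of that is below 10^-4), which rules them out. Hence G = PSL(2,5) (6T12), of order 60.

PSL(2,5) (order 60)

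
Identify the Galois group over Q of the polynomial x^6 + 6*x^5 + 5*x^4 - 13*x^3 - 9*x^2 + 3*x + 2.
6T12: PSL(2,5)

The polynomial f is an irreducible sextic over Q, so G = Gal(f/Q) is one of the 16 transitive subgroups 6T1, ..., 6T16 of S_6. The discriminant of f is 30991489 = 5567^2, a perfect square, so G is contained in A_6. The transitive groups of degree 6 contained in A_6 are: A_4 (6T4, order 12), S_4 (6T7, order 24), (C_3 x C_3) : C_4 (6T10, order 36), PSL(2,5) (6T12, order 60), A_6 (6T15, order 360). By Dedekind's theorem, for a prime p not dividing disc(f) the degrees of the irreducible factors of f mod p form the cycle type of an element of G. Factoring f modulo the 21 such primes p <= 79 (skipping 19, which divides the discriminant), each new pattern first appears at: mod 2: f = (x)(x^5 + x^3 + x^2 + x + 1), pattern 5+1; mod 7: f = (x^3 + x^2 + 3x + 1)(x^3 + 5x^2 + 4x + 2), pattern 3+3; mod 61: f = (x + 3)(x + 25)(x^2 + 48x + 25)(x^2 + 52x + 38), pattern 2+2+1+1. No other pattern occurs in this range, so the set of observed cycle types is {5+1, 3+3, 2+2+1+1}. The candidates containing elements of all these cycle types are PSL(2,5) (6T12) of order 60, A_6 (6T15) of order 360; the others are excluded. The observed types are precisely the cycle types that occur in PSL(2,5) (6T12) (apart from the identity). Each of the other remaining candidates has further cycle types, and by the Chebotarev density theorem the matching factorization patterns would occur for a proportion of primes equal to their share of the group: A_6 (6T15) additionally contains elements of type 4+2, 3+1+1+1 (130 of its 360 elements, about 36% of primes). None of the 21 primes tested shows any such pattern (for each of these groups the chance of that is below 10^-4), which rules them out. Hence G = PSL(2,5) (6T12), of order 60.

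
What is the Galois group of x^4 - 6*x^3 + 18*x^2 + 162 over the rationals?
A_4 (also written A4)

The polynomial is an irreducible quartic over Q and its discriminant is 1666598976 = 40824^2, a perfect square, so the Galois group is contained in A_4. The resolvent cubic y^3 - 18*y^2 - 648*y + 5832 is irreducible over Q. An irreducible resolvent with square discriminant gives A_4.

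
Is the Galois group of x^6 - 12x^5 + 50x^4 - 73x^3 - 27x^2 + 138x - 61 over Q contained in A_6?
Yes

The polynomial is irreducible of degree 6 over Q. Its discriminant is 30991489 = 5567^2, a perfect square. A Galois group lies in the alternating group exactly when the discriminant is a square in Q, so the Galois group (PSL(2,5)) is contained in A_6.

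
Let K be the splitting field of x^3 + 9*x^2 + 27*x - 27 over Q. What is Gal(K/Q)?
The polynomial is an irreducible cubic over Q and its discriminant is -78732, which is not a perfect square. For an irreducible cubic, a non-square discriminant gives Galois group S_3.

S_3 (order 6)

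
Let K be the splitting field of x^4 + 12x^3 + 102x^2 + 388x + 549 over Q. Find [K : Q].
The degree of the splitting field over Q equals the order of the Galois group, so first determine the group. The polynomial is an irreducible quartic over Q and its discriminant is 4087812096 = 63936^2, a perfect square, so the Galois group is contained in A_4. The resolvent cubic y^3 - 102*y^2 + 2460*y - 5608 is irreducible over Q. An irreducible resolvent with square discriminant gives A_4. The Galois group A_4 (4T4) has order 12, so the splitting field has degree 12 over Q.

12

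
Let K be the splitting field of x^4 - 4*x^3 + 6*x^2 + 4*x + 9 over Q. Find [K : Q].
24

The degree of the splitting field over Q equals the order of the Galois group, so first determine the group. The polynomial is an irreducible quartic over Q and its discriminant is 937984, which is not a perfect square, so the Galois group is not contained in A_4. The resolvent cubic y^3 - 6*y^2 - 52*y + 56 is irreducible over Q. An irreducible resolvent with non-square discriminant gives S_4. The Galois group S_4 (4T5) has order 24, so the splitting field has degree 24 over Q.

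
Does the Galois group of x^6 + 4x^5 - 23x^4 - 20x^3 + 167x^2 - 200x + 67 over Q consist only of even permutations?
No

The polynomial is irreducible of degree 6 over Q. Its discriminant is 518686720000, which is not a perfect square. A Galois group lies in the alternating group exactly when the discriminant is a square in Q, so the Galois group (S_3) is not contained in A_6.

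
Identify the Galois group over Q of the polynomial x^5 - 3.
F_20 (also written F20)

The polynomial f is an irreducible quintic over Q, so G = Gal(f/Q) is a transitive subgroup of S_5: one of C_5 (5T1, order 5), D_5 (5T2, order 10), F_20 (5T3, order 20), A_5 (5T4, order 60) or S_5 (5T5, order 120). The discriminant of f is 253125, which is not a perfect square, so G is not contained in A_5. The transitive groups of degree 5 not contained in A_5 are: F_20 (5T3, order 20), S_5 (5T5, order 120). By Dedekind's theorem, for a prime p not dividing disc(f) the degrees of the irreducible factors of f mod p form the cycle type of an element of G. Factoring f modulo the 18 such primes p <= 71 (skipping 3, 5, which divide the discriminant), each new pattern first appears at: mod 2: f = (x + 1)(x^4 + x^3 + x^2 + x + 1), pattern 4+1; mod 11: f = (x^5 + 8), pattern 5; mod 19: f = (x + 9)(x^2 + 12x + 5)(x^2 + 17x + 5), pattern 2+2+1; mod 41: f = (x + 3)(x + 7)(x + 13)(x + 29)(x + 30), pattern 1+1+1+1+1. No other pattern occurs in this range, so the set of observed cycle types is {4+1, 5, 2+2+1, 1+1+1+1+1}. The candidates containing elements of all these cycle types are F_20 (5T3) of order 20, S_5 (5T5) of order 120; the others are excluded. The observed types are precisely the cycle types that occur in F_20 (5T3). Each of the other remaining candidates has further cycle types, and by the Chebotarev density theorem the matching factorization patterns would occur for a proportion of primes equal to their share of the group: S_5 (5T5) additionally contains elements of type 3+2, 3+1+1, 2+1+1+1 (50 of its 120 elements, about 42% of primes). None of the 18 primes tested shows any such pattern (for each of these groups the chance of that is below 10^-4), which rules them out. Hence G = F_20 (5T3), of order 20.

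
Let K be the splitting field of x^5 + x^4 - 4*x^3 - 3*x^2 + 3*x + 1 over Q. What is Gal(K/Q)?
C_5, the cyclic group of order 5

The polynomial f is an irreducible quintic over Q, so G = Gal(f/Q) is a transitive subgroup of S_5: one of C_5 (5T1, order 5), D_5 (5T2, order 10), F_20 (5T3, order 20), A_5 (5T4, order 60) or S_5 (5T5, order 120). The discriminant of f is 14641 = 121^2, a perfect square, so G is contained in A_5. The transitive groups of degree 5 contained in A_5 are: C_5 (5T1, order 5), D_5 (5T2, order 10), A_5 (5T4, order 60). By Dedekind's theorem, for a prime p not dividing disc(f) the degrees of the irreducible factors of f mod p form the cycle type of an element of G. Factoring f modulo the 14 such primes p <= 47 (skipping 11, which divides the discriminant), each new pattern first appears at: mod 2: f = (x^5 + x^4 + x^2 + x + 1), pattern 5; mod 23: f = (x + 9)(x + 12)(x + 13)(x + 17)(x + 19), pattern 1+1+1+1+1. No other pattern occurs in this range, so the set of observed cycle types is {5, 1+1+1+1+1}. The candidates containing elements of all these cycle types are C_5 (5T1) of order 5, D_5 (5T2) of order 10, A_5 (5T4) of order 60; the others are excluded. The observed types are precisely the cycle types that occur in C_5 (5T1). Each of the other remaining candidates has further cycle types, and by the Chebotarev density theorem the matching factorization patterns would occur for a proportion of primes equal to their share of the group: D_5 (5T2) additionally contains elements of type 2+2+1 (5 of its 10 elements, about 50% of primes); A_5 (5T4) additionally contains elements of type 3+1+1, 2+2+1 (35 of its 60 elements, about 58% of primes). None of the 14 primes tested shows any such pattern (for each of these groups the chance of that is below 10^-4), which rules them out. Hence G = C_5 (5T1), of order 5.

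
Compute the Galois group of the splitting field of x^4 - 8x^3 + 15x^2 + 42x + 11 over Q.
4T5: S_4

The polynomial is an irreducible quartic over Q and its discriminant is -46190128, which is not a perfect square, so the Galois group is not contained in A_4. The resolvent cubic y^3 - 15*y^2 - 380*y - 1808 is irreducible over Q. An irreducible resolvent with non-square discriminant gives S_4.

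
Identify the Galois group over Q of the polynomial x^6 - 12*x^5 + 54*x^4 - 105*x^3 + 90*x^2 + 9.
The polynomial f is an irreducible sextic over Q, so G = Gal(f/Q) is one of the 16 transitive subgroups 6T1, ..., 6T16 of S_6. The discriminant of f is -63822230816067, which is not a perfect square, so G is not contained in A_6. The transitive groups of degree 6 not contained in A_6 are: C_6 (6T1, order 6), S_3 (6T2, order 6), D_6 (6T3, order 12), C_3 x S_3 (6T5, order 18), A_4 x C_2 (6T6, order 24), S_4 (6T8, order 24), S_3 x S_3 (6T9, order 36), S_4 x C_2 (6T11, order 48), (S_3 x S_3) : C_2 (6T13, order 72), PGL(2,5) (6T14, order 120), S_6 (6T16, order 720). By Dedekind's theorem, for a prime p not dividing disc(f) the degrees of the irreducible factors of f mod p form the cycle type of an element of G. Factoring f modulo the 37 such primes p <= 173 (skipping 3, 19, 37, which divide the discriminant), each new pattern first appears at: mod 2: f = (x^6 + x^3 + 1), pattern 6; mod 7: f = (x^3 + x^2 + x + 2)(x^3 + x^2 + 3x + 1), pattern 3+3; mod 17: f = (x^2 + 11x + 16)(x^2 + 13x + 15)(x^2 + 15x + 13), pattern 2+2+2; mod 73: f = (x + 13)(x + 26)(x + 43)(x + 62)(x + 65)(x + 71), pattern 1+1+1+1+1+1. No other pattern occurs in this range, so the set of observed cycle types is {6, 3+3, 2+2+2, 1+1+1+1+1+1}. The candidates containing elements of all these cycle types are C_6 (6T1) of order 6, D_6 (6T3) of order 12, C_3 x S_3 (6T5) of order 18, A_4 x C_2 (6T6) of order 24, S_3 x S_3 (6T9) of order 36, S_4 x C_2 (6T11) of order 48, (S_3 x S_3) : C_2 (6T13) of order 72, PGL(2,5) (6T14) of order 120, S_6 (6T16) of order 720; the others are excluded. The observed types are precisely the cycle types that occur in C_6 (6T1). Each of the other remaining candidates has further cycle types, and by the Chebotarev density theorem the matching factorization patterns would occur for a proportion of primes equal to their share of the group: D_6 (6T3) additionally contains elements of type 2+2+1+1 (3 of its 12 elements, about 25% of primes); C_3 x S_3 (6T5) additionally contains elements of type 3+1+1+1 (4 of its 18 elements, about 22% of primes); A_4 x C_2 (6T6) additionally contains elements of type 2+2+1+1, 2+1+1+1+1 (6 of its 24 elements, about 25% of primes); S_3 x S_3 (6T9) additionally contains elements of type 3+1+1+1, 2+2+1+1 (13 of its 36 elements, about 36% of primes); S_4 x C_2 (6T11) additionally contains elements of type 4+2, 4+1+1, 2+2+1+1, 2+1+1+1+1 (24 of its 48 elements, about 50% of primes); (S_3 x S_3) : C_2 (6T13) additionally contains elements of type 4+2, 3+2+1, 3+1+1+1, 2+2+1+1, 2+1+1+1+1 (49 of its 72 elements, about 68% of primes); PGL(2,5) (6T14) additionally contains elements of type 5+1, 4+1+1, 2+2+1+1 (69 of its 120 elements, about 58% of primes); S_6 (6T16) additionally contains elements of type 5+1, 4+2, 4+1+1, 3+2+1, 3+1+1+1, 2+2+1+1, 2+1+1+1+1 (544 of its 720 elements, about 76% of primes). None of the 37 primes tested shows any such pattern (for each of these groups the chance of that is below 10^-4), which rules them out. Hence G = C_6 (6T1), of order 6.

C_6, the cyclic group of order 6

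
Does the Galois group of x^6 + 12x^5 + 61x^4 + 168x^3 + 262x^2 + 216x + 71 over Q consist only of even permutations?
The polynomial is irreducible of degree 6 over Q. Its discriminant is 153664 = 392^2, a perfect square. A Galois group lies in the alternating group exactly when the discriminant is a square in Q, so the Galois group (A_4) is contained in A_6.

Yes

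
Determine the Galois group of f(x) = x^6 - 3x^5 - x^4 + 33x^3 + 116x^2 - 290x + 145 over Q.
The polynomial f is an irreducible sextic over Q, so G = Gal(f/Q) is one of the 16 transitive subgroups 6T1, ..., 6T16 of S_6. The discriminant of f is 598116723780625 = 24456425^2, a perfect square, so G is contained in A_6. The transitive groups of degree 6 contained in A_6 are: A_4 (6T4, order 12), S_4 (6T7, order 24), (C_3 x C_3) : C_4 (6T10, order 36), PSL(2,5) (6T12, order 60), A_6 (6T15, order 360). By Dedekind's theorem, for a prime p not dividing disc(f) the degrees of the irreducible factors of f mod p form the cycle type of an element of G. Factoring f modulo the 21 such primes p <= 101 (skipping 5, 7, 29, 61, 79, which divide the discriminant), each new pattern first appears at: mod 2: f = (x^2 + x + 1)(x^4 + x + 1), pattern 4+2; mod 11: f = (x^3 + 3x^2 + 9x + 10)(x^3 + 5x^2 + 8x + 9), pattern 3+3; mod 19: f = (x + 4)(x + 6)(x^2 + 8x + 2)(x^2 + 17x + 5), pattern 2+2+1+1; mod 101: f = (x + 5)(x + 29)(x + 77)(x^3 + 88x^2 + 93x + 21), pattern 3+1+1+1. No other pattern occurs in this range, so the set of observed cycle types is {4+2, 3+3, 2+2+1+1, 3+1+1+1}. The candidates containing elements of all these cycle types are (C_3 x C_3) : C_4 (6T10) of order 36, A_6 (6T15) of order 360; the others are excluded. The observed types are precisely the cycle types that occur in (C_3 x C_3) : C_4 (6T10) (apart from the identity). Each of the other remaining candidates has further cycle types, and by the Chebotarev density theorem the matching factorization patterns would occur for a proportion of primes equal to their share of the group: A_6 (6T15) additionally contains elements of type 5+1 (144 of its 360 elements, about 40% of primes). None of the 21 primes tested shows any such pattern (for each of these groups the chance of that is below 10^-4), which rules them out. Hence G = (C_3 x C_3) : C_4 (6T10), of order 36.

(C_3 x C_3) : C_4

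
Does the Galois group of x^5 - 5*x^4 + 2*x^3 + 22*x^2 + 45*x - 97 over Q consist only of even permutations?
The polynomial is irreducible of degree 5 over Q. Its discriminant is 589639450624, which is not a perfect square. A Galois group lies in the alternating group exactly when the discriminant is a square in Q, so the Galois group (S_5) is not contained in A_5.

No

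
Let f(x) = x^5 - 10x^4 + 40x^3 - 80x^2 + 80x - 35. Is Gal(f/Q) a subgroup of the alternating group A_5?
No

The polynomial is irreducible of degree 5 over Q. Its discriminant is 253125, which is not a perfect square. A Galois group lies in the alternating group exactly when the discriminant is a square in Q, so the Galois group (F_20) is not contained in A_5.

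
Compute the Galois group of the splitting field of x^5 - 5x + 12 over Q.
D_5 (also written D5)

The polynomial f is an irreducible quintic over Q, so G = Gal(f/Q) is a transitive subgroup of S_5: one of C_5 (5T1, order 5), D_5 (5T2, order 10), F_20 (5T3, order 20), A_5 (5T4, order 60) or S_5 (5T5, order 120). The discriminant of f is 64000000 = 8000^2, a perfect square, so G is contained in A_5. The transitive groups of degree 5 contained in A_5 are: C_5 (5T1, order 5), D_5 (5T2, order 10), A_5 (5T4, order 60). By Dedekind's theorem, for a prime p not dividing disc(f) the degrees of the irreducible factors of f mod p form the cycle type of an element of G. Factoring f modulo the 23 such primes p <= 97 (skipping 2, 5, which divide the discriminant), each new pattern first appears at: mod 3: f = (x)(x^2 + x + 2)(x^2 + 2x + 2), pattern 2+2+1; mod 7: f = (x^5 + 2x + 5), pattern 5. No other pattern occurs in this range, so the set of observed cycle types is {2+2+1, 5}. The candidates containing elements of all these cycle types are D_5 (5T2) of order 10, A_5 (5T4) of order 60; the others are excluded. The observed types are precisely the cycle types that occur in D_5 (5T2) (apart from the identity). Each of the other remaining candidates has further cycle types, and by the Chebotarev density theorem the matching factorization patterns would occur for a proportion of primes equal to their share of the group: A_5 (5T4) additionally contains elements of type 3+1+1 (20 of its 60 elements, about 33% of primes). None of the 23 primes tested shows any such pattern (for each of these groups the chance of that is below 10^-4), which rules them out. Hence G = D_5 (5T2), of order 10.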